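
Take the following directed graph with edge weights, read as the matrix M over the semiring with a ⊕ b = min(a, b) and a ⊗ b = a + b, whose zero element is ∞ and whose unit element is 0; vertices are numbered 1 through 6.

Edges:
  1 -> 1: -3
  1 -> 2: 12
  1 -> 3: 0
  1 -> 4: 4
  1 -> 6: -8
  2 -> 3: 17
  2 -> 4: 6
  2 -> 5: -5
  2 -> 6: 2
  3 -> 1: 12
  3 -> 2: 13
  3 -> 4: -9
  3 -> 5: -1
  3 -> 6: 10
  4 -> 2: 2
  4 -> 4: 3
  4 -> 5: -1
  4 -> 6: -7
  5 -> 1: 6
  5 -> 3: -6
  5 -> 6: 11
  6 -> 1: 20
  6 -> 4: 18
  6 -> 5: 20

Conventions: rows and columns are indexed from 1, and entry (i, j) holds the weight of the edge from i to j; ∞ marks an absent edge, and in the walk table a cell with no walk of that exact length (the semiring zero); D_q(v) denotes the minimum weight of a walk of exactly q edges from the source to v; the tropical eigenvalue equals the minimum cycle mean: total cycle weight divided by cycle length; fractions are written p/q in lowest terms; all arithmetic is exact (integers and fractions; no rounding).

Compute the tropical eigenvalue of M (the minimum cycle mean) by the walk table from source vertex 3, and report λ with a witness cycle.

q=0: [∞, ∞, 0, ∞, ∞, ∞]
q=1: [12, 13, ∞, -9, -1, 10]
q=2: [5, -7, -7, -6, -10, -16]
q=3: [-4, -4, -16, -16, -12, -13]
q=4: [-7, -14, -18, -25, -17, -23]
q=5: [-11, -23, -23, -27, -26, -32]
q=6: [-20, -25, -32, -32, -28, -34]
Optimal cycle mean attained by: cycle 3->4->5->3, total (-9) + (-1) + (-6), length 3.
Answer: λ = -16/3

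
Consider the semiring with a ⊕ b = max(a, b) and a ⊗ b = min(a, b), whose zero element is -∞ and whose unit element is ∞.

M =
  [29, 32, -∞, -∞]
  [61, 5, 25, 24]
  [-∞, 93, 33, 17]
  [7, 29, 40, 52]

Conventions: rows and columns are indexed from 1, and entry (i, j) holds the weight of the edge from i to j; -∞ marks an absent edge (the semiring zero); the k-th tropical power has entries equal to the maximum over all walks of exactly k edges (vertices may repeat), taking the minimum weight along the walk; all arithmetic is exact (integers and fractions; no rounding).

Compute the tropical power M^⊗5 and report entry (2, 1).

M^⊗2:
  [32, 29, 25, 24]
  [29, 32, 25, 24]
  [61, 33, 33, 24]
  [29, 40, 40, 52]
M^⊗3:
  [29, 32, 25, 24]
  [32, 29, 25, 24]
  [33, 33, 33, 24]
  [40, 40, 40, 52]
M^⊗4:
  [32, 29, 25, 24]
  [29, 32, 25, 24]
  [33, 33, 33, 24]
  [40, 40, 40, 52]
M^⊗5:
  [29, 32, 25, 24]
  [32, 29, 25, 24]
  [33, 33, 33, 24]
  [40, 40, 40, 52]
Key observation: the optimum is the walk 2->1->2->1->2->1, with weight 61 min 32 min 61 min 32 min 61 = 32.
Optimal value attained by: walk 2->1->2->1->2->1.
Answer: (M^⊗5)[2][1] = 32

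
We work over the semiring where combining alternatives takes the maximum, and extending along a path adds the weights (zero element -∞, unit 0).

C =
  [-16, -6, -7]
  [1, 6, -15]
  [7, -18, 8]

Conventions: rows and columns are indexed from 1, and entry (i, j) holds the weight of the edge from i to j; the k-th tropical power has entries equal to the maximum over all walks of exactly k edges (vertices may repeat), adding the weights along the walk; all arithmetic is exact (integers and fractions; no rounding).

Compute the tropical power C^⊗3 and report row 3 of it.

C^⊗2:
  [0, 0, 1]
  [7, 12, -6]
  [15, 1, 16]
C^⊗3:
  [8, 6, 9]
  [13, 18, 2]
  [23, 9, 24]
Answer: row 3 of C^⊗3 = [23, 9, 24]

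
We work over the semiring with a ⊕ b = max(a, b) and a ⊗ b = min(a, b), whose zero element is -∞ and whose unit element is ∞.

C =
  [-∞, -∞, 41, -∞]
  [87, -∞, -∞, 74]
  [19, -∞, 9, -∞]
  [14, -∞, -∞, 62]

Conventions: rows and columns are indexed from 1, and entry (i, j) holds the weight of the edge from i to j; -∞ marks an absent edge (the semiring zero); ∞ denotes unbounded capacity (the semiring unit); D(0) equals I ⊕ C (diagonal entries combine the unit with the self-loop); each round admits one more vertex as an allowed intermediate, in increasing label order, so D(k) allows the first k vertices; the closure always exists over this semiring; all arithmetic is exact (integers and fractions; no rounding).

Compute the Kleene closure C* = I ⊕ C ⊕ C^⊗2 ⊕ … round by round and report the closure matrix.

D(0):
  [∞, -∞, 41, -∞]
  [87, ∞, -∞, 74]
  [19, -∞, ∞, -∞]
  [14, -∞, -∞, ∞]
D(1):
  [∞, -∞, 41, -∞]
  [87, ∞, 41, 74]
  [19, -∞, ∞, -∞]
  [14, -∞, 14, ∞]
D(2):
  [∞, -∞, 41, -∞]
  [87, ∞, 41, 74]
  [19, -∞, ∞, -∞]
  [14, -∞, 14, ∞]
D(3):
  [∞, -∞, 41, -∞]
  [87, ∞, 41, 74]
  [19, -∞, ∞, -∞]
  [14, -∞, 14, ∞]
D(4):
  [∞, -∞, 41, -∞]
  [87, ∞, 41, 74]
  [19, -∞, ∞, -∞]
  [14, -∞, 14, ∞]
Answer: C* = [[∞, -∞, 41, -∞], [87, ∞, 41, 74], [19, -∞, ∞, -∞], [14, -∞, 14, ∞]]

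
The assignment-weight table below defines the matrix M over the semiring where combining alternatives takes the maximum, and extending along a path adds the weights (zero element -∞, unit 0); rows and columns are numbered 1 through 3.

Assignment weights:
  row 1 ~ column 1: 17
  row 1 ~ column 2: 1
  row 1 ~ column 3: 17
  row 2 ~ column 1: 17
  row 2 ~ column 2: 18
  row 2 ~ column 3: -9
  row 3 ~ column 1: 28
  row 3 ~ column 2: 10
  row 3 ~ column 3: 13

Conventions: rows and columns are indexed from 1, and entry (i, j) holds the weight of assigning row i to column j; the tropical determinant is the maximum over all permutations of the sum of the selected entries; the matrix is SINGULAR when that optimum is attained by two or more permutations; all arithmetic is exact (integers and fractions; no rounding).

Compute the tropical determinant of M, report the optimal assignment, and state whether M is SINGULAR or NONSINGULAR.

σ = (1, 2, 3): 17 + 18 + 13 = 48
σ = (1, 3, 2): 17 + (-9) + 10 = 18
σ = (2, 1, 3): 1 + 17 + 13 = 31
σ = (2, 3, 1): 1 + (-9) + 28 = 20
σ = (3, 1, 2): 17 + 17 + 10 = 44
σ = (3, 2, 1): 17 + 18 + 28 = 63
Optimal value attained by: σ = (3, 2, 1).
Answer: det⊕(M) = 63; verdict: NONSINGULAR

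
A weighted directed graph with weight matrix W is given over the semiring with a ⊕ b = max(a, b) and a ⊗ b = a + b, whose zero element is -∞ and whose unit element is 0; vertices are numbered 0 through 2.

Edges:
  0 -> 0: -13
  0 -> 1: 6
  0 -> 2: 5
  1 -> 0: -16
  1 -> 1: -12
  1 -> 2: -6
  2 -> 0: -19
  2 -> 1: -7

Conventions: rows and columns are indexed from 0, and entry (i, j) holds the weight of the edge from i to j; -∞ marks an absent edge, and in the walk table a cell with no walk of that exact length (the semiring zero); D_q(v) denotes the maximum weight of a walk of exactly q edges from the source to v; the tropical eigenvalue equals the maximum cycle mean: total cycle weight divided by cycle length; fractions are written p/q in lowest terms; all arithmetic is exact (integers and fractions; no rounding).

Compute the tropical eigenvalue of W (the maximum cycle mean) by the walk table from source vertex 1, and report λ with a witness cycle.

q=0: [-∞, 0, -∞]
q=1: [-16, -12, -6]
q=2: [-25, -10, -11]
q=3: [-26, -18, -16]
Optimal cycle mean attained by: cycle 0->1->0, total 6 + (-16), length 2.
Answer: λ = -5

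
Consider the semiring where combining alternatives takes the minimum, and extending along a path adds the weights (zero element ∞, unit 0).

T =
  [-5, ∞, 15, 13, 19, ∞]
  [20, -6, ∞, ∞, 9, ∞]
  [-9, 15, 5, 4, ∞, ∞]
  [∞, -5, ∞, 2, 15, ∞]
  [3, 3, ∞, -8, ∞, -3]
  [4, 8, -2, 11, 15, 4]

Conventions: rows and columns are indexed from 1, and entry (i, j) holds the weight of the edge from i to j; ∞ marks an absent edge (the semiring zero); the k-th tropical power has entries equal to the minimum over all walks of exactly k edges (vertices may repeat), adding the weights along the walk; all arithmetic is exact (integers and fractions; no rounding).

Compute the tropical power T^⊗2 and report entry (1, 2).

T^⊗2:
  [-10, 8, 10, 8, 14, 16]
  [12, -12, 35, 1, 3, 6]
  [-14, -1, 6, 4, 10, ∞]
  [15, -11, ∞, 4, 4, 12]
  [-2, -13, -5, -6, 7, 1]
  [-11, 2, 2, 2, 17, 8]
Key observation: the optimum is the walk 1->4->2, with weight 13 + (-5) = 8.
Optimal value attained by: walk 1->4->2.
Answer: (T^⊗2)[1][2] = 8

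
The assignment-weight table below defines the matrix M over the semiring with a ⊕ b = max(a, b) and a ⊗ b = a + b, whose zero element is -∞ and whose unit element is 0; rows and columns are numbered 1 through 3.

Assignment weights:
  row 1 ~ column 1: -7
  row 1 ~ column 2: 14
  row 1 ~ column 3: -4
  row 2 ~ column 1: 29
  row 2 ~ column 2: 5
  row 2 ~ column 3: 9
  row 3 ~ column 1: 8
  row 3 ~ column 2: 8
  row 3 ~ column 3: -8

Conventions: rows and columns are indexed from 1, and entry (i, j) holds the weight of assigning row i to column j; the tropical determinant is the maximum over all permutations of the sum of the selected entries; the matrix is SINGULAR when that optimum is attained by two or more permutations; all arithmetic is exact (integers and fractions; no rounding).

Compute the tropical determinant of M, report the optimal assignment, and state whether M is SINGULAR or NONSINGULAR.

σ = (1, 2, 3): (-7) + 5 + (-8) = -10
σ = (1, 3, 2): (-7) + 9 + 8 = 10
σ = (2, 1, 3): 14 + 29 + (-8) = 35
σ = (2, 3, 1): 14 + 9 + 8 = 31
σ = (3, 1, 2): (-4) + 29 + 8 = 33
σ = (3, 2, 1): (-4) + 5 + 8 = 9
Optimal value attained by: σ = (2, 1, 3).
Answer: det⊕(M) = 35; verdict: NONSINGULAR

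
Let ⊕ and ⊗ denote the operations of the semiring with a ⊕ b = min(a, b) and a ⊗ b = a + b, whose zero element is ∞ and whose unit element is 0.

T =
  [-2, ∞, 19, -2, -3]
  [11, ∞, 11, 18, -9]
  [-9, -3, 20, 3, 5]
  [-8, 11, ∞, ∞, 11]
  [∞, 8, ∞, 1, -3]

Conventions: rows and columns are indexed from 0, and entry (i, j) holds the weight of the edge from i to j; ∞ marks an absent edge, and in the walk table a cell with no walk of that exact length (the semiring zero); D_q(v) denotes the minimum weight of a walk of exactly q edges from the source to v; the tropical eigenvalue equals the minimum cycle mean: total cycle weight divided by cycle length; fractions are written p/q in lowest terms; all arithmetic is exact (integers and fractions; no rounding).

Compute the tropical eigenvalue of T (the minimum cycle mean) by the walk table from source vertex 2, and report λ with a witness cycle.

q=0: [∞, ∞, 0, ∞, ∞]
q=1: [-9, -3, 20, 3, 5]
q=2: [-11, 13, 8, -11, -12]
q=3: [-19, -4, 8, -13, -15]
q=4: [-21, -7, 0, -21, -22]
q=5: [-29, -14, -2, -23, -25]
Optimal cycle mean attained by: cycle 0->3->0, total (-2) + (-8), length 2.
Answer: λ = -5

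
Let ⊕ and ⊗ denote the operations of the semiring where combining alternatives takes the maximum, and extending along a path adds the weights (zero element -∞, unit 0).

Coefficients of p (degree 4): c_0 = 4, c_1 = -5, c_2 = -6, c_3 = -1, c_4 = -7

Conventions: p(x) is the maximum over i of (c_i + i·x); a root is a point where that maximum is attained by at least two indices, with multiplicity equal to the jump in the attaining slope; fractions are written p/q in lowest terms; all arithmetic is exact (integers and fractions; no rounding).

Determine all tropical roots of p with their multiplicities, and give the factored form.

hull edge (i=0, c=4) to (i=3, c=-1): slope -5/3, span 3
hull edge (i=3, c=-1) to (i=4, c=-7): slope -6, span 1
Factored form: p(x) = -7 ⊗ (x ⊕ 5/3) ⊗ (x ⊕ 5/3) ⊗ (x ⊕ 5/3) ⊗ (x ⊕ 6)
Answer: roots = 5/3 (mult 3), 6 (mult 1)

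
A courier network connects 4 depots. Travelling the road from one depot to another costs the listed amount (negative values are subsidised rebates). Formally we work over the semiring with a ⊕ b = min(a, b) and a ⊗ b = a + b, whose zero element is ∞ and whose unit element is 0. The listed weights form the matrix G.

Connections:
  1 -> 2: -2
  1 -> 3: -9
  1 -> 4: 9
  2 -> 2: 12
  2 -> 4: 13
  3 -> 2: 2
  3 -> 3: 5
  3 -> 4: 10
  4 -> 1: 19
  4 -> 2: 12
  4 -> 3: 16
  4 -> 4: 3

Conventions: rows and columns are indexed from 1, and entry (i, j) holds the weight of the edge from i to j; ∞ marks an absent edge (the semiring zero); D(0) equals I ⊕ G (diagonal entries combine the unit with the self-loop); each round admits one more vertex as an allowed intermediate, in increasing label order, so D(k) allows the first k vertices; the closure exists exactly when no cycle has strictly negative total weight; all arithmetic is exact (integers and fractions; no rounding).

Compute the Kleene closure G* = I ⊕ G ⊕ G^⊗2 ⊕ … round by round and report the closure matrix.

D(0):
  [0, -2, -9, 9]
  [∞, 0, ∞, 13]
  [∞, 2, 0, 10]
  [19, 12, 16, 0]
D(1):
  [0, -2, -9, 9]
  [∞, 0, ∞, 13]
  [∞, 2, 0, 10]
  [19, 12, 10, 0]
D(2):
  [0, -2, -9, 9]
  [∞, 0, ∞, 13]
  [∞, 2, 0, 10]
  [19, 12, 10, 0]
D(3):
  [0, -7, -9, 1]
  [∞, 0, ∞, 13]
  [∞, 2, 0, 10]
  [19, 12, 10, 0]
D(4):
  [0, -7, -9, 1]
  [32, 0, 23, 13]
  [29, 2, 0, 10]
  [19, 12, 10, 0]
Answer: G* = [[0, -7, -9, 1], [32, 0, 23, 13], [29, 2, 0, 10], [19, 12, 10, 0]]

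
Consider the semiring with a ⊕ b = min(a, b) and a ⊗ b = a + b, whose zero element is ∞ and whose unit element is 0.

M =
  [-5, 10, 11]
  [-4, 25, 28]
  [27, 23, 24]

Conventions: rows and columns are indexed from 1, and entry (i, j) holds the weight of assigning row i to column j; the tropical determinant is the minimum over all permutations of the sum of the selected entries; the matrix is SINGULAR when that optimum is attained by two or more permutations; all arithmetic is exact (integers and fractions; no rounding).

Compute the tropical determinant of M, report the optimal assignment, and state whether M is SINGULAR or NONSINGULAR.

σ = (1, 2, 3): (-5) + 25 + 24 = 44
σ = (1, 3, 2): (-5) + 28 + 23 = 46
σ = (2, 1, 3): 10 + (-4) + 24 = 30
σ = (2, 3, 1): 10 + 28 + 27 = 65
σ = (3, 1, 2): 11 + (-4) + 23 = 30
σ = (3, 2, 1): 11 + 25 + 27 = 63
Optimal value attained by: σ = (2, 1, 3).
Answer: det⊕(M) = 30; verdict: SINGULAR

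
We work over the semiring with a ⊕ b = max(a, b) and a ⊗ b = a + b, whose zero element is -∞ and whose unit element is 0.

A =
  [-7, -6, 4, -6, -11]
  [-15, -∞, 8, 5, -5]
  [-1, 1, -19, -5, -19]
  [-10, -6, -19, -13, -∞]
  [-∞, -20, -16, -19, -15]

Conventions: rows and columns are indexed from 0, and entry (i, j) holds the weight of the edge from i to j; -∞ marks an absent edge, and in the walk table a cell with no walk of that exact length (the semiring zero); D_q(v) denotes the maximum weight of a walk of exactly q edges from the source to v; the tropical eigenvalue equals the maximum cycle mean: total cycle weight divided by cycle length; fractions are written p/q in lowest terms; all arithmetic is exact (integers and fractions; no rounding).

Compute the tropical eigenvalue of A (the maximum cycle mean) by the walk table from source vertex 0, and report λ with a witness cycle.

q=0: [0, -∞, -∞, -∞, -∞]
q=1: [-7, -6, 4, -6, -11]
q=2: [3, 5, 2, -1, -11]
q=3: [1, 3, 13, 10, 0]
q=4: [12, 14, 11, 8, -2]
q=5: [10, 12, 22, 19, 9]
Optimal cycle mean attained by: cycle 1->2->1, total 8 + 1, length 2.
Answer: λ = 9/2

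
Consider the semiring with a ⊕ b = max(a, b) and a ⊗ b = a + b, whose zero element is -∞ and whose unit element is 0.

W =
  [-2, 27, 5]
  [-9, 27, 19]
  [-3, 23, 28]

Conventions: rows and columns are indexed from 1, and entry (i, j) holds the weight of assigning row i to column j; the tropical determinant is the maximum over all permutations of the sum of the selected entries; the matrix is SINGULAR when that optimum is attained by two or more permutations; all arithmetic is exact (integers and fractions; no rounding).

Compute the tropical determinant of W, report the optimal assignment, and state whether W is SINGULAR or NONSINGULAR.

σ = (1, 2, 3): (-2) + 27 + 28 = 53
σ = (1, 3, 2): (-2) + 19 + 23 = 40
σ = (2, 1, 3): 27 + (-9) + 28 = 46
σ = (2, 3, 1): 27 + 19 + (-3) = 43
σ = (3, 1, 2): 5 + (-9) + 23 = 19
σ = (3, 2, 1): 5 + 27 + (-3) = 29
Optimal value attained by: σ = (1, 2, 3).
Answer: det⊕(W) = 53; verdict: NONSINGULAR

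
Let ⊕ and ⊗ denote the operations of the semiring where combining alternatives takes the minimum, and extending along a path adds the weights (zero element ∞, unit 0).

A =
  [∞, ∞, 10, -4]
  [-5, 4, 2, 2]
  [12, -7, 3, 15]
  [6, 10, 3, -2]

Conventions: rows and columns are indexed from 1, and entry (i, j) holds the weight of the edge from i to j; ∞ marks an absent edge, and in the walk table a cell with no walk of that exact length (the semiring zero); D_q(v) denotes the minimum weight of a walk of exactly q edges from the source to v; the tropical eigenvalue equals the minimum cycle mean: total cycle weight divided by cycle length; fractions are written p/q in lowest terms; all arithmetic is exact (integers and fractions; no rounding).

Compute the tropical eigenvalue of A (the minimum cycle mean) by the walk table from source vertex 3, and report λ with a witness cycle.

q=0: [∞, ∞, 0, ∞]
q=1: [12, -7, 3, 15]
q=2: [-12, -4, -5, -5]
q=3: [-9, -12, -2, -16]
q=4: [-17, -9, -13, -18]
Optimal cycle mean attained by: cycle 1->4->3->2->1, total (-4) + 3 + (-7) + (-5), length 4.
Answer: λ = -13/4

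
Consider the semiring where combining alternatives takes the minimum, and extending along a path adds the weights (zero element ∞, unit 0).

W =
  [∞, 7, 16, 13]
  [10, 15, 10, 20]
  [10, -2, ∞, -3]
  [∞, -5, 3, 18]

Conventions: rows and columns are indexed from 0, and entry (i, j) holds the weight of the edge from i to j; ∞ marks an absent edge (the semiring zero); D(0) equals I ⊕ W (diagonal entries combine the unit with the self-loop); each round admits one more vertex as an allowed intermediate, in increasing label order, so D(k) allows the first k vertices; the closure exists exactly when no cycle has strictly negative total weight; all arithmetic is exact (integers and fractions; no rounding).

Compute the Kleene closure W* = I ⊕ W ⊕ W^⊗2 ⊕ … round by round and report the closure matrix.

D(0):
  [0, 7, 16, 13]
  [10, 0, 10, 20]
  [10, -2, 0, -3]
  [∞, -5, 3, 0]
D(1):
  [0, 7, 16, 13]
  [10, 0, 10, 20]
  [10, -2, 0, -3]
  [∞, -5, 3, 0]
D(2):
  [0, 7, 16, 13]
  [10, 0, 10, 20]
  [8, -2, 0, -3]
  [5, -5, 3, 0]
D(3):
  [0, 7, 16, 13]
  [10, 0, 10, 7]
  [8, -2, 0, -3]
  [5, -5, 3, 0]
D(4):
  [0, 7, 16, 13]
  [10, 0, 10, 7]
  [2, -8, 0, -3]
  [5, -5, 3, 0]
Answer: W* = [[0, 7, 16, 13], [10, 0, 10, 7], [2, -8, 0, -3], [5, -5, 3, 0]]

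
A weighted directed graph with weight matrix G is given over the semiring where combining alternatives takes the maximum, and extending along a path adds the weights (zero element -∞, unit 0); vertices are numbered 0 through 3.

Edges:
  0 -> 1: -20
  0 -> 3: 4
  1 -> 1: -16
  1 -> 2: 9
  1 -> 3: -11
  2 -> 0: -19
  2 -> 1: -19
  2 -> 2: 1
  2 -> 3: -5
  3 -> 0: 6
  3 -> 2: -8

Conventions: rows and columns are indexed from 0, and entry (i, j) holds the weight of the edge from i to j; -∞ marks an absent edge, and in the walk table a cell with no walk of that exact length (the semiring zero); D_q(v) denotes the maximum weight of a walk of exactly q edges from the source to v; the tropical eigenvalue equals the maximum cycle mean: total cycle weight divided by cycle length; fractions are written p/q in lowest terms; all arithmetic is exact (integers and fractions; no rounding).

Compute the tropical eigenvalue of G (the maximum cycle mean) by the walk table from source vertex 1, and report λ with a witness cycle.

q=0: [-∞, 0, -∞, -∞]
q=1: [-∞, -16, 9, -11]
q=2: [-5, -10, 10, 4]
q=3: [10, -9, 11, 5]
q=4: [11, -8, 12, 14]
Optimal cycle mean attained by: cycle 0->3->0, total 4 + 6, length 2.
Answer: λ = 5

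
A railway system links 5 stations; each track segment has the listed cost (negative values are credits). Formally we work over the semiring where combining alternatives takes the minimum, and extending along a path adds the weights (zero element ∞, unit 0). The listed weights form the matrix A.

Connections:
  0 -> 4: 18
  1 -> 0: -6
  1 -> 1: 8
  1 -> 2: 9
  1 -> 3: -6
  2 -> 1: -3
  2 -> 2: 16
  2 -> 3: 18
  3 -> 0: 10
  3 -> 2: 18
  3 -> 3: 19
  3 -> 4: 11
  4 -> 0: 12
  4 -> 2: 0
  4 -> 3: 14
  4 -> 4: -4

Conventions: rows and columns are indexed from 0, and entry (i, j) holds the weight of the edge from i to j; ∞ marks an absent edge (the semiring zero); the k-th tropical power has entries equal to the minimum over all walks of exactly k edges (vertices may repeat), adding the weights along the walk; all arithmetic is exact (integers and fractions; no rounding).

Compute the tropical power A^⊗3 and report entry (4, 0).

A^⊗2:
  [30, ∞, 18, 32, 14]
  [2, 6, 12, 2, 5]
  [-9, 5, 6, -9, 29]
  [23, 15, 11, 25, 7]
  [8, -3, -4, 10, -8]
A^⊗3:
  [26, 15, 14, 28, 10]
  [0, 9, 5, 0, 1]
  [-1, 3, 9, -1, 2]
  [9, 8, 7, 9, 3]
  [-9, -7, -8, -9, -12]
Key observation: the optimum is the walk 4->2->1->0, with weight 0 + (-3) + (-6) = -9.
Optimal value attained by: walk 4->2->1->0.
Answer: (A^⊗3)[4][0] = -9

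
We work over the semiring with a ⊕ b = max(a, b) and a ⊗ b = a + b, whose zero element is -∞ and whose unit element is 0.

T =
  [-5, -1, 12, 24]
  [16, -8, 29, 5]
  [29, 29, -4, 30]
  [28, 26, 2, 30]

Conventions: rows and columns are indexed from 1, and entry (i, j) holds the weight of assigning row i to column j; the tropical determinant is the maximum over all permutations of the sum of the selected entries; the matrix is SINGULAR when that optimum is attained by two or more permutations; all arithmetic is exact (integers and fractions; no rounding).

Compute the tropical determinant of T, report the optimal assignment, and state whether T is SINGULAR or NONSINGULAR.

σ = (1, 2, 3, 4): (-5) + (-8) + (-4) + 30 = 13
σ = (1, 2, 4, 3): (-5) + (-8) + 30 + 2 = 19
σ = (1, 3, 2, 4): (-5) + 29 + 29 + 30 = 83
σ = (1, 3, 4, 2): (-5) + 29 + 30 + 26 = 80
σ = (1, 4, 2, 3): (-5) + 5 + 29 + 2 = 31
σ = (1, 4, 3, 2): (-5) + 5 + (-4) + 26 = 22
σ = (2, 1, 3, 4): (-1) + 16 + (-4) + 30 = 41
σ = (2, 1, 4, 3): (-1) + 16 + 30 + 2 = 47
σ = (2, 3, 1, 4): (-1) + 29 + 29 + 30 = 87
σ = (2, 3, 4, 1): (-1) + 29 + 30 + 28 = 86
σ = (2, 4, 1, 3): (-1) + 5 + 29 + 2 = 35
σ = (2, 4, 3, 1): (-1) + 5 + (-4) + 28 = 28
σ = (3, 1, 2, 4): 12 + 16 + 29 + 30 = 87
σ = (3, 1, 4, 2): 12 + 16 + 30 + 26 = 84
σ = (3, 2, 1, 4): 12 + (-8) + 29 + 30 = 63
σ = (3, 2, 4, 1): 12 + (-8) + 30 + 28 = 62
σ = (3, 4, 1, 2): 12 + 5 + 29 + 26 = 72
σ = (3, 4, 2, 1): 12 + 5 + 29 + 28 = 74
σ = (4, 1, 2, 3): 24 + 16 + 29 + 2 = 71
σ = (4, 1, 3, 2): 24 + 16 + (-4) + 26 = 62
σ = (4, 2, 1, 3): 24 + (-8) + 29 + 2 = 47
σ = (4, 2, 3, 1): 24 + (-8) + (-4) + 28 = 40
σ = (4, 3, 1, 2): 24 + 29 + 29 + 26 = 108
σ = (4, 3, 2, 1): 24 + 29 + 29 + 28 = 110
Optimal value attained by: σ = (4, 3, 2, 1).
Answer: det⊕(T) = 110; verdict: NONSINGULAR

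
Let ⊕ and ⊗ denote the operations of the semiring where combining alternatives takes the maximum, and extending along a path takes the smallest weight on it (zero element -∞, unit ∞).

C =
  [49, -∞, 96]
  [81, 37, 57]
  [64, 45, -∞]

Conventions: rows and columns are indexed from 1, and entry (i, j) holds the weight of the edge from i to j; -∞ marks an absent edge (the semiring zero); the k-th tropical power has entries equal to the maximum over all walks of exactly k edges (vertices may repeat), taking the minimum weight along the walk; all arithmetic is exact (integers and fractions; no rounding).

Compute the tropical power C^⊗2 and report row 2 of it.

C^⊗2:
  [64, 45, 49]
  [57, 45, 81]
  [49, 37, 64]
Answer: row 2 of C^⊗2 = [57, 45, 81]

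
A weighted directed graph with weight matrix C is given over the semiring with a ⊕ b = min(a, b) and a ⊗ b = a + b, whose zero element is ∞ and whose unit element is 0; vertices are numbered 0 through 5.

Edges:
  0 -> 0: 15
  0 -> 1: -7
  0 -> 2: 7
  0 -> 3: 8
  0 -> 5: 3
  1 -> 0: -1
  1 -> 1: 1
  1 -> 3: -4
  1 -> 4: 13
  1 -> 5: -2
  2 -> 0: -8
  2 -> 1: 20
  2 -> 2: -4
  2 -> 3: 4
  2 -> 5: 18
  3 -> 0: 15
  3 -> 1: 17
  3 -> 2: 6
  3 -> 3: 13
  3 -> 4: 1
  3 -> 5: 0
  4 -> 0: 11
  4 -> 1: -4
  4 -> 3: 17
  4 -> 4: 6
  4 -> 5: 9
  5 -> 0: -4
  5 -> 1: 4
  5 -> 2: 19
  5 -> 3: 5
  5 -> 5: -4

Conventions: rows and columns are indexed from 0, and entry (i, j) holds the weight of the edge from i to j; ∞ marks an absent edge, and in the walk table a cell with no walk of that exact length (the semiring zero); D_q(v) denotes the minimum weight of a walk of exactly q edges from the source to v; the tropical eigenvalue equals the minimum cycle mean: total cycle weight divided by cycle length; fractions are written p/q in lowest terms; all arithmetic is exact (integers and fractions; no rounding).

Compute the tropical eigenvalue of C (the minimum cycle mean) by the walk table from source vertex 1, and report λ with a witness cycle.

q=0: [∞, 0, ∞, ∞, ∞, ∞]
q=1: [-1, 1, ∞, -4, 13, -2]
q=2: [-6, -8, 2, -3, -3, -6]
q=3: [-10, -13, -2, -12, -2, -10]
q=4: [-14, -17, -6, -17, -11, -15]
q=5: [-19, -21, -11, -21, -16, -19]
q=6: [-23, -26, -15, -25, -20, -23]
Optimal cycle mean attained by: cycle 0->1->5->0, total (-7) + (-2) + (-4), length 3.
Answer: λ = -13/3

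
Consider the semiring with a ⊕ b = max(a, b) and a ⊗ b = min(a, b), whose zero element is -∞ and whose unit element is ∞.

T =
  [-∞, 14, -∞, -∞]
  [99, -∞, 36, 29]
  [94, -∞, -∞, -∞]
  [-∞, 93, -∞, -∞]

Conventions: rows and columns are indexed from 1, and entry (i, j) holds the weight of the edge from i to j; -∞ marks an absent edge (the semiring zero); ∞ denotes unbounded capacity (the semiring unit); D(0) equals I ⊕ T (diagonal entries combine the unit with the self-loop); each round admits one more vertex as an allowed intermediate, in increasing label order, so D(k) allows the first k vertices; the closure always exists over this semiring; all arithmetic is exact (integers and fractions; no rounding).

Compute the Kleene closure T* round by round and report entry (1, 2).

D(0):
  [∞, 14, -∞, -∞]
  [99, ∞, 36, 29]
  [94, -∞, ∞, -∞]
  [-∞, 93, -∞, ∞]
D(1):
  [∞, 14, -∞, -∞]
  [99, ∞, 36, 29]
  [94, 14, ∞, -∞]
  [-∞, 93, -∞, ∞]
D(2):
  [∞, 14, 14, 14]
  [99, ∞, 36, 29]
  [94, 14, ∞, 14]
  [93, 93, 36, ∞]
D(3):
  [∞, 14, 14, 14]
  [99, ∞, 36, 29]
  [94, 14, ∞, 14]
  [93, 93, 36, ∞]
D(4):
  [∞, 14, 14, 14]
  [99, ∞, 36, 29]
  [94, 14, ∞, 14]
  [93, 93, 36, ∞]
Answer: T*[1][2] = 14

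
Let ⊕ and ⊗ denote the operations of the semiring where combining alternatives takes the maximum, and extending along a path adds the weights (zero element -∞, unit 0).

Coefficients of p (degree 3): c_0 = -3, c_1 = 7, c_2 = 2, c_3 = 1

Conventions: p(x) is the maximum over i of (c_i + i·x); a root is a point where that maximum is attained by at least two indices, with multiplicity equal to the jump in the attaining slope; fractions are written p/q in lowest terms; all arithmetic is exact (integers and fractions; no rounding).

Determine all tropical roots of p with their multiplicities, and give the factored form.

hull edge (i=0, c=-3) to (i=1, c=7): slope 10, span 1
hull edge (i=1, c=7) to (i=3, c=1): slope -3, span 2
Factored form: p(x) = 1 ⊗ (x ⊕ (-10)) ⊗ (x ⊕ 3) ⊗ (x ⊕ 3)
Answer: roots = -10 (mult 1), 3 (mult 2)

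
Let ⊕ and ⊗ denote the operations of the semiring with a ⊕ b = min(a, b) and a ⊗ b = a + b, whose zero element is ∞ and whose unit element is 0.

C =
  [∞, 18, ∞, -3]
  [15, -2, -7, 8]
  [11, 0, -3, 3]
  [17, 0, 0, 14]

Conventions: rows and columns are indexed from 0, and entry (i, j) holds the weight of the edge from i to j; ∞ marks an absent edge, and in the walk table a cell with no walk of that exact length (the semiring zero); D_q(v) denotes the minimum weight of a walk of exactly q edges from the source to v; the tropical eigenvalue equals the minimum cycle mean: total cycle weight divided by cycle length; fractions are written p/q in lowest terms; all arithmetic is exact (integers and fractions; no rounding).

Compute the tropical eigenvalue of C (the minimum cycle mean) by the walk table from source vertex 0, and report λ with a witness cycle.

q=0: [0, ∞, ∞, ∞]
q=1: [∞, 18, ∞, -3]
q=2: [14, -3, -3, 11]
q=3: [8, -5, -10, 0]
q=4: [1, -10, -13, -7]
Optimal cycle mean attained by: cycle 1->2->1, total (-7) + 0, length 2.
Answer: λ = -7/2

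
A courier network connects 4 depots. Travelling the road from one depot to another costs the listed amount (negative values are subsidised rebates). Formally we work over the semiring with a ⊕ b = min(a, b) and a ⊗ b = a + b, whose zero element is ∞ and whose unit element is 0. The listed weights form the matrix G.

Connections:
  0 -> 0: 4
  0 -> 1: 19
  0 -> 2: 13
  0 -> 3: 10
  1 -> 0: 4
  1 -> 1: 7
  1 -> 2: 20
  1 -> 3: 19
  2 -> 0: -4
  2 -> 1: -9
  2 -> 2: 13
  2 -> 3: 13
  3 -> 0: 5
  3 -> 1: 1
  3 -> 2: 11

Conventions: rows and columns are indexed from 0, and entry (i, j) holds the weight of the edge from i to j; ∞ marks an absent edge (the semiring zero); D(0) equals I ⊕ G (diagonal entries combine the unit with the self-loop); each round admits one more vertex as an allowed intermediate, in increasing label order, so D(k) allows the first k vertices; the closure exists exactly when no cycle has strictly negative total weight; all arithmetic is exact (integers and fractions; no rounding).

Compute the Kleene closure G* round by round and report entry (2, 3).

D(0):
  [0, 19, 13, 10]
  [4, 0, 20, 19]
  [-4, -9, 0, 13]
  [5, 1, 11, 0]
D(1):
  [0, 19, 13, 10]
  [4, 0, 17, 14]
  [-4, -9, 0, 6]
  [5, 1, 11, 0]
D(2):
  [0, 19, 13, 10]
  [4, 0, 17, 14]
  [-5, -9, 0, 5]
  [5, 1, 11, 0]
D(3):
  [0, 4, 13, 10]
  [4, 0, 17, 14]
  [-5, -9, 0, 5]
  [5, 1, 11, 0]
D(4):
  [0, 4, 13, 10]
  [4, 0, 17, 14]
  [-5, -9, 0, 5]
  [5, 1, 11, 0]
Answer: G*[2][3] = 5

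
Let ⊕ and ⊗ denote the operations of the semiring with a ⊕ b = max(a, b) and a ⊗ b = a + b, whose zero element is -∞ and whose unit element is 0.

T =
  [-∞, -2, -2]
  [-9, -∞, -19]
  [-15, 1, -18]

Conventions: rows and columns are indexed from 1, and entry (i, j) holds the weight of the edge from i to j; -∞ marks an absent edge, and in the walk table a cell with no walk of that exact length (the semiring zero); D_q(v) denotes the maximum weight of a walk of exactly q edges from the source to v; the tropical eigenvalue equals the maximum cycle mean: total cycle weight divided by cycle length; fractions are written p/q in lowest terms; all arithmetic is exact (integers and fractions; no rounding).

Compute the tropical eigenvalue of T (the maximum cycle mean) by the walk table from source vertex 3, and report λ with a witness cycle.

q=0: [-∞, -∞, 0]
q=1: [-15, 1, -18]
q=2: [-8, -17, -17]
q=3: [-26, -10, -10]
Optimal cycle mean attained by: cycle 1->3->2->1, total (-2) + 1 + (-9), length 3.
Answer: λ = -10/3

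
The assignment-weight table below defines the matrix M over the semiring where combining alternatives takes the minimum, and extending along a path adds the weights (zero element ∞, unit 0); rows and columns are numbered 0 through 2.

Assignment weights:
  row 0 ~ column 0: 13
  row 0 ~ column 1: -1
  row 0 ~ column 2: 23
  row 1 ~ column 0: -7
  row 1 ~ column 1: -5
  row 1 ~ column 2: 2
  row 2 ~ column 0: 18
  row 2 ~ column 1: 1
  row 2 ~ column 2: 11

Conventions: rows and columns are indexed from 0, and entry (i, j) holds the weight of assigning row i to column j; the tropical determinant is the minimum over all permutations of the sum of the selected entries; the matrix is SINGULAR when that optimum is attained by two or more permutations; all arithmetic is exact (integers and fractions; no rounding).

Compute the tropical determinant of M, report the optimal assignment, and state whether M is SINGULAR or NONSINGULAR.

σ = (0, 1, 2): 13 + (-5) + 11 = 19
σ = (0, 2, 1): 13 + 2 + 1 = 16
σ = (1, 0, 2): (-1) + (-7) + 11 = 3
σ = (1, 2, 0): (-1) + 2 + 18 = 19
σ = (2, 0, 1): 23 + (-7) + 1 = 17
σ = (2, 1, 0): 23 + (-5) + 18 = 36
Optimal value attained by: σ = (1, 0, 2).
Answer: det⊕(M) = 3; verdict: NONSINGULAR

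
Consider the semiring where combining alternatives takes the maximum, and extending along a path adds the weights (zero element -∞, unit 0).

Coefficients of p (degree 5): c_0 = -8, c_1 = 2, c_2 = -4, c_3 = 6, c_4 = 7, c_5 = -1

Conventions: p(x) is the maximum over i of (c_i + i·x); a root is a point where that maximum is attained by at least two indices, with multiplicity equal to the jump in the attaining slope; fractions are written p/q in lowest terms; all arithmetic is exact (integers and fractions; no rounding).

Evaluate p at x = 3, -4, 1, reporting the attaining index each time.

p(3) = max(-8+0·3=-8, 2+1·3=5, -4+2·3=2, 6+3·3=15, 7+4·3=19, -1+5·3=14) = 19 (attained by i=4)
p(-4) = max(-8+0·(-4)=-8, 2+1·(-4)=-2, -4+2·(-4)=-12, 6+3·(-4)=-6, 7+4·(-4)=-9, -1+5·(-4)=-21) = -2 (attained by i=1)
p(1) = max(-8+0·1=-8, 2+1·1=3, -4+2·1=-2, 6+3·1=9, 7+4·1=11, -1+5·1=4) = 11 (attained by i=4)
Answer: p(3) = 19; p(-4) = -2; p(1) = 11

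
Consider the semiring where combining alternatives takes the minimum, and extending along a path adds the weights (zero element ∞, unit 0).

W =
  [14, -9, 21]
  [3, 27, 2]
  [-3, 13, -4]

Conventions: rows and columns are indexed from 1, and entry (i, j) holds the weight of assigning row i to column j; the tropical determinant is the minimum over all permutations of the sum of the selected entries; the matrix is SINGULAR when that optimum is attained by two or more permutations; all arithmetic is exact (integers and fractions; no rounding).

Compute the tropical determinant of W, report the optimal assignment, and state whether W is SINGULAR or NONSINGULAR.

σ = (1, 2, 3): 14 + 27 + (-4) = 37
σ = (1, 3, 2): 14 + 2 + 13 = 29
σ = (2, 1, 3): (-9) + 3 + (-4) = -10
σ = (2, 3, 1): (-9) + 2 + (-3) = -10
σ = (3, 1, 2): 21 + 3 + 13 = 37
σ = (3, 2, 1): 21 + 27 + (-3) = 45
Optimal value attained by: σ = (2, 1, 3).
Answer: det⊕(W) = -10; verdict: SINGULAR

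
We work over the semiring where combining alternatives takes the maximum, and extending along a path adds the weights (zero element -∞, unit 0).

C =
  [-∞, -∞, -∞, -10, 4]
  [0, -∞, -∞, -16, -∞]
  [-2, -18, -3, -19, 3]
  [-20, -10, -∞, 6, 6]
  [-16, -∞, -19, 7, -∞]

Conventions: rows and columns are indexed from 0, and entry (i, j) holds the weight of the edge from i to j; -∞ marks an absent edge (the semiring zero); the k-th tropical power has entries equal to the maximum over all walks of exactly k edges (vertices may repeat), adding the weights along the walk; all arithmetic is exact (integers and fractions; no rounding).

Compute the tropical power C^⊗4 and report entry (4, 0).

C^⊗2:
  [-12, -20, -15, 11, -4]
  [-36, -26, -∞, -10, 4]
  [-5, -21, -6, 10, 2]
  [-10, -4, -13, 13, 12]
  [-13, -3, -22, 13, 13]
C^⊗3:
  [-9, 1, -18, 17, 17]
  [-12, -20, -15, 11, -4]
  [-8, 0, -9, 16, 16]
  [-4, 3, -7, 19, 19]
  [-3, 3, -6, 20, 19]
C^⊗4:
  [1, 7, -2, 24, 23]
  [-9, 1, -18, 17, 17]
  [0, 6, -3, 23, 22]
  [3, 9, 0, 26, 25]
  [3, 10, 0, 26, 26]
Key observation: the optimum is the walk 4->3->3->1->0, with weight 7 + 6 + (-10) + 0 = 3.
Optimal value attained by: walk 4->3->3->1->0.
Answer: (C^⊗4)[4][0] = 3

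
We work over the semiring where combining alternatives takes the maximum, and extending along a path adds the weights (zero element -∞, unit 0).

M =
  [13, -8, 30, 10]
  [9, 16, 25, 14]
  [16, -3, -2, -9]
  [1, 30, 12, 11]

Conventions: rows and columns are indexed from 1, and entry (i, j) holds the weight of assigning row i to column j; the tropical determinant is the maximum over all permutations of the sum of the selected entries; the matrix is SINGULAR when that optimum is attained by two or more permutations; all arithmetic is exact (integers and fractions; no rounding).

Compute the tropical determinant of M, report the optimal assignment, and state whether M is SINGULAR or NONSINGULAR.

σ = (1, 2, 3, 4): 13 + 16 + (-2) + 11 = 38
σ = (1, 2, 4, 3): 13 + 16 + (-9) + 12 = 32
σ = (1, 3, 2, 4): 13 + 25 + (-3) + 11 = 46
σ = (1, 3, 4, 2): 13 + 25 + (-9) + 30 = 59
σ = (1, 4, 2, 3): 13 + 14 + (-3) + 12 = 36
σ = (1, 4, 3, 2): 13 + 14 + (-2) + 30 = 55
σ = (2, 1, 3, 4): (-8) + 9 + (-2) + 11 = 10
σ = (2, 1, 4, 3): (-8) + 9 + (-9) + 12 = 4
σ = (2, 3, 1, 4): (-8) + 25 + 16 + 11 = 44
σ = (2, 3, 4, 1): (-8) + 25 + (-9) + 1 = 9
σ = (2, 4, 1, 3): (-8) + 14 + 16 + 12 = 34
σ = (2, 4, 3, 1): (-8) + 14 + (-2) + 1 = 5
σ = (3, 1, 2, 4): 30 + 9 + (-3) + 11 = 47
σ = (3, 1, 4, 2): 30 + 9 + (-9) + 30 = 60
σ = (3, 2, 1, 4): 30 + 16 + 16 + 11 = 73
σ = (3, 2, 4, 1): 30 + 16 + (-9) + 1 = 38
σ = (3, 4, 1, 2): 30 + 14 + 16 + 30 = 90
σ = (3, 4, 2, 1): 30 + 14 + (-3) + 1 = 42
σ = (4, 1, 2, 3): 10 + 9 + (-3) + 12 = 28
σ = (4, 1, 3, 2): 10 + 9 + (-2) + 30 = 47
σ = (4, 2, 1, 3): 10 + 16 + 16 + 12 = 54
σ = (4, 2, 3, 1): 10 + 16 + (-2) + 1 = 25
σ = (4, 3, 1, 2): 10 + 25 + 16 + 30 = 81
σ = (4, 3, 2, 1): 10 + 25 + (-3) + 1 = 33
Optimal value attained by: σ = (3, 4, 1, 2).
Answer: det⊕(M) = 90; verdict: NONSINGULAR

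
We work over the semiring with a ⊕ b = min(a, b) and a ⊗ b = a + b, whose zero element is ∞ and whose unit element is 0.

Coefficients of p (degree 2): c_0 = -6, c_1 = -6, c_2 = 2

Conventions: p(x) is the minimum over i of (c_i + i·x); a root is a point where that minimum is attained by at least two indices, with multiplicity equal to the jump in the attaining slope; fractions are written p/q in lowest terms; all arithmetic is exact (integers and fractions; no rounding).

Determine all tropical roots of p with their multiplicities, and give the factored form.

hull edge (i=0, c=-6) to (i=1, c=-6): slope 0, span 1
hull edge (i=1, c=-6) to (i=2, c=2): slope 8, span 1
Factored form: p(x) = 2 ⊗ (x ⊕ (-8)) ⊗ (x ⊕ 0)
Answer: roots = -8 (mult 1), 0 (mult 1)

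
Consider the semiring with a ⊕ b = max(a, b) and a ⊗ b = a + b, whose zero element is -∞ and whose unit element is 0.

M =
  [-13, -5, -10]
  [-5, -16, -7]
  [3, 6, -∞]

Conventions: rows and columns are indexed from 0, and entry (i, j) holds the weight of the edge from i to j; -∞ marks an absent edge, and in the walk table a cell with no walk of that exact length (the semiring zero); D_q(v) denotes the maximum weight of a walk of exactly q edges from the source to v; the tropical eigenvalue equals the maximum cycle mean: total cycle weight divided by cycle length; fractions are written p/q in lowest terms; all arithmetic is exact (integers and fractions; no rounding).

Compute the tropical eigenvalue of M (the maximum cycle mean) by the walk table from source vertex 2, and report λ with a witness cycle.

q=0: [-∞, -∞, 0]
q=1: [3, 6, -∞]
q=2: [1, -2, -1]
q=3: [2, 5, -9]
Optimal cycle mean attained by: cycle 1->2->1, total (-7) + 6, length 2.
Answer: λ = -1/2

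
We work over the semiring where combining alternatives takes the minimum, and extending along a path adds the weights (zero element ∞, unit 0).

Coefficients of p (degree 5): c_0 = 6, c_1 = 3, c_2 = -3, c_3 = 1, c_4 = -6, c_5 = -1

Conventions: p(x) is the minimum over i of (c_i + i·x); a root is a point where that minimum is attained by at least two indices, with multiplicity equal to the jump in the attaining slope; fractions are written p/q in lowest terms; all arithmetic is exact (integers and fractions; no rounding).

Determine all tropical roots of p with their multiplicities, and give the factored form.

hull edge (i=0, c=6) to (i=2, c=-3): slope -9/2, span 2
hull edge (i=2, c=-3) to (i=4, c=-6): slope -3/2, span 2
hull edge (i=4, c=-6) to (i=5, c=-1): slope 5, span 1
Factored form: p(x) = -1 ⊗ (x ⊕ (-5)) ⊗ (x ⊕ 3/2) ⊗ (x ⊕ 3/2) ⊗ (x ⊕ 9/2) ⊗ (x ⊕ 9/2)
Answer: roots = -5 (mult 1), 3/2 (mult 2), 9/2 (mult 2)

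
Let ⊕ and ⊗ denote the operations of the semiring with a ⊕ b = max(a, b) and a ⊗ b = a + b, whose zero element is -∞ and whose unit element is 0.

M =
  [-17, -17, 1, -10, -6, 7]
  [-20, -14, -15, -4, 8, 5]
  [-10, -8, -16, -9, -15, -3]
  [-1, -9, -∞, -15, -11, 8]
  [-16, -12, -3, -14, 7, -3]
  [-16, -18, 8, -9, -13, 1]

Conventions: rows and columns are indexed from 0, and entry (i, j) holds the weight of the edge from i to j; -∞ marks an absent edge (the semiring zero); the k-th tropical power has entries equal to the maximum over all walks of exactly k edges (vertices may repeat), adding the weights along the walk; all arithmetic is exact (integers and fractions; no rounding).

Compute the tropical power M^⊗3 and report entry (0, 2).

M^⊗2:
  [-9, -7, 15, -2, 1, 8]
  [-5, -4, 13, -4, 15, 6]
  [-10, -18, 5, -12, 0, -1]
  [-8, -10, 16, -1, -1, 9]
  [-9, -5, 5, -7, 14, 4]
  [-2, 0, 9, -1, -6, 5]
M^⊗3:
  [5, 7, 16, 6, 8, 12]
  [3, 5, 14, 4, 22, 12]
  [-5, -3, 7, -4, 7, 2]
  [6, 8, 17, 7, 6, 13]
  [-2, 2, 12, 0, 21, 11]
  [-1, 1, 13, 0, 8, 7]
Key observation: the optimum is the walk 0->5->5->2, with weight 7 + 1 + 8 = 16.
Optimal value attained by: walk 0->5->5->2.
Answer: (M^⊗3)[0][2] = 16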